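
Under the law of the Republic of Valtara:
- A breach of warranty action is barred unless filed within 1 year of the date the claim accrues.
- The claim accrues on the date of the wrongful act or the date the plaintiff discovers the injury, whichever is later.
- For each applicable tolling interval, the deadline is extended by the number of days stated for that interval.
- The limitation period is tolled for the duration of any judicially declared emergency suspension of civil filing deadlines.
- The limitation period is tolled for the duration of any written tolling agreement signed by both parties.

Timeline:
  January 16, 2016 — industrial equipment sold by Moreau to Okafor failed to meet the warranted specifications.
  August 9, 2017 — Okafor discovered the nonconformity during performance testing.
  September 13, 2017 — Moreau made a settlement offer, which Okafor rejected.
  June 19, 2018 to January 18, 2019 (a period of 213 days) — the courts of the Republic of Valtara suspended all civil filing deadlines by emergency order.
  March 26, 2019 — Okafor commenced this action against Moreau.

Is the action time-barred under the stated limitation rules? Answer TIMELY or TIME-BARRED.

TIME-BARRED

Taking the later of the act (January 16, 2016) and discovery (August 9, 2017), the claim accrued on August 9, 2017.
1 year from August 9, 2017 is August 9, 2018.
Because the emergency suspension of filing deadlines ran from June 19, 2018 to January 18, 2019, the deadline is extended by 213 days to March 10, 2019.
Nothing else in the chronology tolls or restarts the period.
Filing on March 26, 2019 missed the March 10, 2019 deadline — the action is time-barred.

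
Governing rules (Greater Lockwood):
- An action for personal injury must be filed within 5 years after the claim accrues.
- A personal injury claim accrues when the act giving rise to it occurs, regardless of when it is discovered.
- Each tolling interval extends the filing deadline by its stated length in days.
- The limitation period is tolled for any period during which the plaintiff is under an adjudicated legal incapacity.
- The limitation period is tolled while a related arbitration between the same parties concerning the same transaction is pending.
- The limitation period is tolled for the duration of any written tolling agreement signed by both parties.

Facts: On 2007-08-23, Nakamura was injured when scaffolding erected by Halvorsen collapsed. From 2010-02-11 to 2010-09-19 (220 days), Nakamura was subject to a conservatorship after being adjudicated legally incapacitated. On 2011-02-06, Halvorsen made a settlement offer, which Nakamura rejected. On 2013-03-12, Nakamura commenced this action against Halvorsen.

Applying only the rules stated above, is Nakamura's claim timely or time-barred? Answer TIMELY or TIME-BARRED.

The claim accrued on 2007-08-23, when the wrongful act occurred.
5 years from 2007-08-23 is 2012-08-23.
The plaintiff's legal incapacity from 2010-02-11 to 2010-09-19 tolled the period for 220 days, extending the deadline to 2013-03-31.
Nothing else in the chronology tolls or restarts the period.
Nakamura filed on 2013-03-12, before the 2013-03-31 deadline, so the action is timely.

TIMELY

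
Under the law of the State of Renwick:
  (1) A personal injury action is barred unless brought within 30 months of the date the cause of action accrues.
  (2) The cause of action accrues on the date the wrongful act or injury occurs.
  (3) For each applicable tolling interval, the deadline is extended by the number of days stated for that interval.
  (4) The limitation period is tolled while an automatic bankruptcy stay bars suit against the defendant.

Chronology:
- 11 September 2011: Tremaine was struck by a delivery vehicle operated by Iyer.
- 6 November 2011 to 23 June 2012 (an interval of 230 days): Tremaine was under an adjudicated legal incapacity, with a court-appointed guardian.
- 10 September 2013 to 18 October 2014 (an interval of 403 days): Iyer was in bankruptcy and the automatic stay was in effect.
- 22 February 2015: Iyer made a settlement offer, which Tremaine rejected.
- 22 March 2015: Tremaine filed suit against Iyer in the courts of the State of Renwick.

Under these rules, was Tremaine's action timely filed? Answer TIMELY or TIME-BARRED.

The limitation period began to run on 11 September 2011.
30 months from 11 September 2011 is 11 March 2014.
The automatic bankruptcy stay from 10 September 2013 to 18 October 2014 tolled the period for 403 days, extending the deadline to 18 April 2015.
The plaintiff's legal incapacity from 6 November 2011 to 23 June 2012 does not toll the period, because no stated rule makes the plaintiff's incapacity a tolling event.
The other events in the timeline have no effect on the limitation period under the stated rules.
Tremaine filed on 22 March 2015, before the 18 April 2015 deadline, so the action is timely.

TIMELY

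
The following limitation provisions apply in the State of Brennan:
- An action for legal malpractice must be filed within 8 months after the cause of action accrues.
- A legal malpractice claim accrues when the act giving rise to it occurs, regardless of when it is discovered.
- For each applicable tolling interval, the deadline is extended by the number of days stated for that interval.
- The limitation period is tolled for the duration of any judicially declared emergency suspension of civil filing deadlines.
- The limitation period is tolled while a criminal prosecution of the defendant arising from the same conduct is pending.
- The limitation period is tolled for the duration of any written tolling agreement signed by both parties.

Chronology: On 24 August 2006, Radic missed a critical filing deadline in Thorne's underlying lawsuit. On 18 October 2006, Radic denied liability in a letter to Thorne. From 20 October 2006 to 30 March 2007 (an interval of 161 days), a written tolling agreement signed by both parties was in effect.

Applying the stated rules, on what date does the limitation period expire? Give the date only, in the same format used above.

The cause of action accrued on 24 August 2006, the date of the act.
The untolled deadline — 8 months after 24 August 2006 — is 24 April 2007.
Because the written tolling agreement ran from 20 October 2006 to 30 March 2007, the deadline is extended by 161 days to 2 October 2007.
Nothing else in the chronology tolls or restarts the period.

2 October 2007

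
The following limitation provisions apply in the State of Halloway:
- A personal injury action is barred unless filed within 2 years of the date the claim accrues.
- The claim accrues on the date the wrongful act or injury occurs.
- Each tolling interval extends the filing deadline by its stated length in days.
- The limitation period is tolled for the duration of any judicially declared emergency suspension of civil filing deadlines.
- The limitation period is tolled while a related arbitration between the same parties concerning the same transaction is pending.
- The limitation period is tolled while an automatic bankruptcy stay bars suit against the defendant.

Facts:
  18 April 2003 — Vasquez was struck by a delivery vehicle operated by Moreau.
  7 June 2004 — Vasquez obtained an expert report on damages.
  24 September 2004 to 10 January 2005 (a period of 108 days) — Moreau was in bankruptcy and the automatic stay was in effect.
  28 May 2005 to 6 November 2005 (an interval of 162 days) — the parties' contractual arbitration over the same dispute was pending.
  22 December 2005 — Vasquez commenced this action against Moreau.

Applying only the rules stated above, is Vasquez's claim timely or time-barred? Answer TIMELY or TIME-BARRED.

TIMELY

The claim accrued on 18 April 2003, the date of the act.
The untolled deadline — 2 years after 18 April 2003 — is 18 April 2005.
Because the automatic bankruptcy stay ran from 24 September 2004 to 10 January 2005, the deadline is extended by 108 days to 4 August 2005.
The pending related arbitration from 28 May 2005 to 6 November 2005 tolled the period for 162 days, extending the deadline to 13 January 2006.
None of the other events listed affects the running of the period under the stated rules.
Filing on 22 December 2005 beat the 13 January 2006 deadline — the action is timely.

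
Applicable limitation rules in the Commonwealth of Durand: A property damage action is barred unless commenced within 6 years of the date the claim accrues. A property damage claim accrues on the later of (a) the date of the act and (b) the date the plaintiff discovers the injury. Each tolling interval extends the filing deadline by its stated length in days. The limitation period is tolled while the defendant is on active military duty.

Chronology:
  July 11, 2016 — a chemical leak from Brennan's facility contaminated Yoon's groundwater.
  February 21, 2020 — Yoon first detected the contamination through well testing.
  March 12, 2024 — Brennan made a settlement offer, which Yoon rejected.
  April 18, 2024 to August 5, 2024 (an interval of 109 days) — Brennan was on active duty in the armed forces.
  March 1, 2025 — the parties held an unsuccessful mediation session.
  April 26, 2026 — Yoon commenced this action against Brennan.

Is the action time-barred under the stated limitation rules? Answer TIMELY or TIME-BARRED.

TIMELY

Because discovery on February 21, 2020 post-dates the July 11, 2016 act, accrual under the later-of rule falls on February 21, 2020.
Adding the 6 years base period to February 21, 2020 gives a deadline of February 21, 2026, before any tolling.
The defendant's active military service from April 18, 2024 to August 5, 2024 tolled the period for 109 days, extending the deadline to June 10, 2026.
The other events in the timeline have no effect on the limitation period under the stated rules.
Filing on April 26, 2026 beat the June 10, 2026 deadline — the action is timely.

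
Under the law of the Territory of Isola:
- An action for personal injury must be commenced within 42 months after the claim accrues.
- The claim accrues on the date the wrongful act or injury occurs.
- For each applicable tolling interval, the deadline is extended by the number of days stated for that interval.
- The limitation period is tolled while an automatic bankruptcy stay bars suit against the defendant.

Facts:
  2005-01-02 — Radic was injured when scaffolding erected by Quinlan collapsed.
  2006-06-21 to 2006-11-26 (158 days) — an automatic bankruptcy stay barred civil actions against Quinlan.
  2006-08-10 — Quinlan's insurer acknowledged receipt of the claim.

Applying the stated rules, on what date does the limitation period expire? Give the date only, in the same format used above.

2008-12-07

The claim accrued on 2005-01-02, when the wrongful act occurred.
42 months from 2005-01-02 is 2008-07-02.
The automatic bankruptcy stay from 2006-06-21 to 2006-11-26 tolled the period for 158 days, extending the deadline to 2008-12-07.
Nothing else in the chronology tolls or restarts the period.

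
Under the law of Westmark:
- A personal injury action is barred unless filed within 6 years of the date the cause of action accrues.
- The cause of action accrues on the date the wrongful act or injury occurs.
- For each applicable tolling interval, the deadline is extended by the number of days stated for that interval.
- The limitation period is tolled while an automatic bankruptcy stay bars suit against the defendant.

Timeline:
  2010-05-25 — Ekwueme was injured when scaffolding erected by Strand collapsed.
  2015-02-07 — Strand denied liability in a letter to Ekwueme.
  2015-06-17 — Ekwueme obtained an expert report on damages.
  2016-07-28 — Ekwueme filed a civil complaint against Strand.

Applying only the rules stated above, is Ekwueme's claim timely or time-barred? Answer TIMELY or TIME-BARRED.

TIME-BARRED

The limitation period began to run on 2010-05-25.
6 years from 2010-05-25 is 2016-05-25.
Nothing else in the chronology tolls or restarts the period.
Ekwueme filed on 2016-07-28, after the 2016-05-25 deadline, so the action is time-barred.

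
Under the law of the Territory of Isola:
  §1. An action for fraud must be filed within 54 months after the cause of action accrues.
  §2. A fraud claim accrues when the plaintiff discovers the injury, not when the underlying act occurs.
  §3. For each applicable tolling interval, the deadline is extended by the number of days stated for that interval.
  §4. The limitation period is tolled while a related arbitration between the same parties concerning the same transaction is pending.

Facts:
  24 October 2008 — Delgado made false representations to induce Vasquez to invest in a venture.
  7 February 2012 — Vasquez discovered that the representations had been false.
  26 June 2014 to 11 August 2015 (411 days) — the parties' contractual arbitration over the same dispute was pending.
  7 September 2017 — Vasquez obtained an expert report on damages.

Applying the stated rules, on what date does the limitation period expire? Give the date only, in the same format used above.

22 September 2017

The claim did not accrue until Vasquez discovered the injury on 7 February 2012; the 24 October 2008 act date does not start the clock under the stated rule.
The untolled deadline — 54 months after 7 February 2012 — is 7 August 2016.
Because the pending related arbitration ran from 26 June 2014 to 11 August 2015, the deadline is extended by 411 days to 22 September 2017.
Nothing else in the chronology tolls or restarts the period.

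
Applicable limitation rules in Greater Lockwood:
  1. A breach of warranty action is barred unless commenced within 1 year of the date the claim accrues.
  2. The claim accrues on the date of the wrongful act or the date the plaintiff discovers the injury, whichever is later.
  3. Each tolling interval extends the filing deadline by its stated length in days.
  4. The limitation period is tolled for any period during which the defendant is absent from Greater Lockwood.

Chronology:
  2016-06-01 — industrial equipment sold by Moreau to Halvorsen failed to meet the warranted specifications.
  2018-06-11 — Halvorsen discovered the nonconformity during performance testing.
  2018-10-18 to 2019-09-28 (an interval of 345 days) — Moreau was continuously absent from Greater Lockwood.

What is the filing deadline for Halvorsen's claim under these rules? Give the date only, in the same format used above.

2020-05-21

The claim accrued on 2018-06-11 — the later of the 2016-06-01 act and the 2018-06-11 discovery.
Adding the 1 year base period to 2018-06-11 gives a deadline of 2019-06-11, before any tolling.
The defendant's absence from the jurisdiction from 2018-10-18 to 2019-09-28 tolled the period for 345 days, extending the deadline to 2020-05-21.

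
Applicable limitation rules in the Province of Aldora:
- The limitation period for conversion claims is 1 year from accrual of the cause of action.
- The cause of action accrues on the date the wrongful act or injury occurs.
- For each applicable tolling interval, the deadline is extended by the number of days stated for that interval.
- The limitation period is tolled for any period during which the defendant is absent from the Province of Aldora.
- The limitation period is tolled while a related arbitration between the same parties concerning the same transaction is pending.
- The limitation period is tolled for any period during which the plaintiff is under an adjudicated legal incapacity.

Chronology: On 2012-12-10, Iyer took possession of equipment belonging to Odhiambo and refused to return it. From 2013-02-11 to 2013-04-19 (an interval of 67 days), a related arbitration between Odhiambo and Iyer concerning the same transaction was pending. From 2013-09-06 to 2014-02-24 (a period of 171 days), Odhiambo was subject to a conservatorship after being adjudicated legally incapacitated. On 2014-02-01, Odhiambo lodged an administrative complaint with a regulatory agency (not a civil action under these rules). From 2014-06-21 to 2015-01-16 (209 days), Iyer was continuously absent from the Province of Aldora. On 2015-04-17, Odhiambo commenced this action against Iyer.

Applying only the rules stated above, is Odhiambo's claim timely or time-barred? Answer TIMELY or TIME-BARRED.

TIME-BARRED

The cause of action accrued on 2012-12-10, the date of the act.
1 year from 2012-12-10 is 2013-12-10.
The period was tolled for 67 days by the pending related arbitration (2013-02-11 to 2013-04-19), pushing the deadline to 2014-02-15.
Because the plaintiff's legal incapacity ran from 2013-09-06 to 2014-02-24, the deadline is extended by 171 days to 2014-08-05.
The defendant's absence from the jurisdiction from 2014-06-21 to 2015-01-16 tolled the period for 209 days, extending the deadline to 2015-03-02.
Nothing else in the chronology tolls or restarts the period.
The 2015-04-17 filing falls after the 2015-03-02 deadline; the claim is time-barred.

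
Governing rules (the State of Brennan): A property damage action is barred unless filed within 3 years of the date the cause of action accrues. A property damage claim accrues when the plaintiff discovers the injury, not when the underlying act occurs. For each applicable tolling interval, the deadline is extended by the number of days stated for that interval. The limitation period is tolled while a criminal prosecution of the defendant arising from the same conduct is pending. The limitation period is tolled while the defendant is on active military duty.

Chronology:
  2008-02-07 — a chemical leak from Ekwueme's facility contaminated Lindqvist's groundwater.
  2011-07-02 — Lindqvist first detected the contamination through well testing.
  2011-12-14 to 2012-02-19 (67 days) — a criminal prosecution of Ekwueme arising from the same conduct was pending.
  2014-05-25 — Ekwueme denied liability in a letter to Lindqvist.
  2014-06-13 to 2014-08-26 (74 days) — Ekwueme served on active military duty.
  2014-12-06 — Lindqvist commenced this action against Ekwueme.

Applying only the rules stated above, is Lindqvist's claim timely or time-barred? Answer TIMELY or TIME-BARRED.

TIME-BARRED

Under the discovery rule, the claim accrued on 2011-07-02, when Lindqvist discovered the injury — not on the 2008-02-07 date of the underlying act.
Adding the 3 years base period to 2011-07-02 gives a deadline of 2014-07-02, before any tolling.
The pending criminal prosecution from 2011-12-14 to 2012-02-19 tolled the period for 67 days, extending the deadline to 2014-09-07.
The period was tolled for 74 days by the defendant's active military service (2014-06-13 to 2014-08-26), pushing the deadline to 2014-11-20.
The other events in the timeline have no effect on the limitation period under the stated rules.
Lindqvist filed on 2014-12-06, after the 2014-11-20 deadline, so the action is time-barred.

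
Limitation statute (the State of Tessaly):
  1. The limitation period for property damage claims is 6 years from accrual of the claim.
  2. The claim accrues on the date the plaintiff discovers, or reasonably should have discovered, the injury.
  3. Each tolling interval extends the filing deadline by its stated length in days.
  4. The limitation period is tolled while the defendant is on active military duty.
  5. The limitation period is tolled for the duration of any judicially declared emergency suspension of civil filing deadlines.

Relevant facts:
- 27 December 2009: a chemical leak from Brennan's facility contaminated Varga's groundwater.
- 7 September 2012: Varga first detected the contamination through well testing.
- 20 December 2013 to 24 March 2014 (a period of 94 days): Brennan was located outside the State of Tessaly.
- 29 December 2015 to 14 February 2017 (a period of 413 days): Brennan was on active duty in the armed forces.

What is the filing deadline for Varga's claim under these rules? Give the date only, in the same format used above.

The claim did not accrue until Varga discovered the injury on 7 September 2012; the 27 December 2009 act date does not start the clock under the stated rule.
Adding the 6 years base period to 7 September 2012 gives a deadline of 7 September 2018, before any tolling.
The defendant's active military service from 29 December 2015 to 14 February 2017 tolled the period for 413 days, extending the deadline to 25 October 2019.
Although the defendant's absence ran from 20 December 2013 to 24 March 2014, the stated rules do not make that a tolling event, so it is disregarded.

25 October 2019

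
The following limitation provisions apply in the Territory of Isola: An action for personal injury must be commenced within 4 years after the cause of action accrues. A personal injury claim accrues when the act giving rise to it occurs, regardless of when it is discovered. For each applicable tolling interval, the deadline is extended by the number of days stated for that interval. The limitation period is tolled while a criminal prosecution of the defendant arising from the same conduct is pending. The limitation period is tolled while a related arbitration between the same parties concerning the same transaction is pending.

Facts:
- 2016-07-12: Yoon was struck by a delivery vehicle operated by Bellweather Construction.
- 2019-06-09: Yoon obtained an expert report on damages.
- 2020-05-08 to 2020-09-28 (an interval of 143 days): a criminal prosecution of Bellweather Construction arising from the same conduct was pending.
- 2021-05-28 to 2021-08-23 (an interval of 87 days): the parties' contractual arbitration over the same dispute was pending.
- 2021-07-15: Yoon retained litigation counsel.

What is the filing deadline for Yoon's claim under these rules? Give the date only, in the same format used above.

The limitation period began to run on 2016-07-12.
Adding the 4 years base period to 2016-07-12 gives a deadline of 2020-07-12, before any tolling.
Because the pending criminal prosecution ran from 2020-05-08 to 2020-09-28, the deadline is extended by 143 days to 2020-12-02.
By the time the pending related arbitration began on 2021-05-28, the limitation period had already expired on 2020-12-02; that interval cannot revive it.
The other events in the timeline have no effect on the limitation period under the stated rules.

2020-12-02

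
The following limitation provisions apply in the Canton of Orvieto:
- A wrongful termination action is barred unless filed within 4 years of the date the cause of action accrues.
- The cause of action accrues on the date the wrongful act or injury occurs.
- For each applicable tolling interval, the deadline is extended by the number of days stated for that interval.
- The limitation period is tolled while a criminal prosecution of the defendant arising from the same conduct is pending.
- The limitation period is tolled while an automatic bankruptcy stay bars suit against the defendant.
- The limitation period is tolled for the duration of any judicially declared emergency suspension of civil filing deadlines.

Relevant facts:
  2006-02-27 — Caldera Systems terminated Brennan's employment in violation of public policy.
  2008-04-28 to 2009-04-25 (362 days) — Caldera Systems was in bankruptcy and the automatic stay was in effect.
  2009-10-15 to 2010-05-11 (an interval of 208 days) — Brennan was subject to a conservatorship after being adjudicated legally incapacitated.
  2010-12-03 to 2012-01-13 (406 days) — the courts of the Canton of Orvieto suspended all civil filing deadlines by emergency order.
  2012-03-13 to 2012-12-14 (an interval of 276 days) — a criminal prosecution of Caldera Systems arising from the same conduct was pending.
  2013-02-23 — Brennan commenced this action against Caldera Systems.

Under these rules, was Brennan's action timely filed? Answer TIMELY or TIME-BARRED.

The claim accrued on 2006-02-27, when the wrongful act occurred.
The untolled deadline — 4 years after 2006-02-27 — is 2010-02-27.
Because the automatic bankruptcy stay ran from 2008-04-28 to 2009-04-25, the deadline is extended by 362 days to 2011-02-24.
The period was tolled for 406 days by the emergency suspension of filing deadlines (2010-12-03 to 2012-01-13), pushing the deadline to 2012-04-05.
The period was tolled for 276 days by the pending criminal prosecution (2012-03-13 to 2012-12-14), pushing the deadline to 2013-01-06.
No stated provision tolls the period for the plaintiff's incapacity, so the interval from 2009-10-15 to 2010-05-11 has no effect on the deadline.
Filing on 2013-02-23 missed the 2013-01-06 deadline — the action is time-barred.

TIME-BARRED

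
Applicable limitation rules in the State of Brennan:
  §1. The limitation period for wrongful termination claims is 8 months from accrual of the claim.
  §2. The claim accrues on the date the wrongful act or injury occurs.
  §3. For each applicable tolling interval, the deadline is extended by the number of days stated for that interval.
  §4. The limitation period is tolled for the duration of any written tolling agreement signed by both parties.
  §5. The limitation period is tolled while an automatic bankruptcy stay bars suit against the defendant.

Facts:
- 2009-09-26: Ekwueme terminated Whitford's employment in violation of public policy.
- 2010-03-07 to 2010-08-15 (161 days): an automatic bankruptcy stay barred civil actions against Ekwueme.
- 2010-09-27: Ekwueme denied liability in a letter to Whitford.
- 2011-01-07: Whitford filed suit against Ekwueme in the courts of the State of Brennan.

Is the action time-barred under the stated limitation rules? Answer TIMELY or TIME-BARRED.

The claim accrued on 2009-09-26, when the wrongful act occurred.
Adding the 8 months base period to 2009-09-26 gives a deadline of 2010-05-26, before any tolling.
The automatic bankruptcy stay from 2010-03-07 to 2010-08-15 tolled the period for 161 days, extending the deadline to 2010-11-03.
Nothing else in the chronology tolls or restarts the period.
The 2011-01-07 filing falls after the 2010-11-03 deadline; the claim is time-barred.

TIME-BARRED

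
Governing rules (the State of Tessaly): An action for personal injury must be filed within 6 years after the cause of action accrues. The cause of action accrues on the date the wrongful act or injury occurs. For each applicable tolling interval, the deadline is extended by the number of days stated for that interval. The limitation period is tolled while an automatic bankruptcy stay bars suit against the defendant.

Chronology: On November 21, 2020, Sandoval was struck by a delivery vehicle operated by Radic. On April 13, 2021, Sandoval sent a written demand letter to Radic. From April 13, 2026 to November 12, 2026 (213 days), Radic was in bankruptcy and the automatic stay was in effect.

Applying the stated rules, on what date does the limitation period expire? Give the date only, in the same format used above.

June 22, 2027

The cause of action accrued on November 21, 2020, the date of the act.
The untolled deadline — 6 years after November 21, 2020 — is November 21, 2026.
Because the automatic bankruptcy stay ran from April 13, 2026 to November 12, 2026, the deadline is extended by 213 days to June 22, 2027.
The other events in the timeline have no effect on the limitation period under the stated rules.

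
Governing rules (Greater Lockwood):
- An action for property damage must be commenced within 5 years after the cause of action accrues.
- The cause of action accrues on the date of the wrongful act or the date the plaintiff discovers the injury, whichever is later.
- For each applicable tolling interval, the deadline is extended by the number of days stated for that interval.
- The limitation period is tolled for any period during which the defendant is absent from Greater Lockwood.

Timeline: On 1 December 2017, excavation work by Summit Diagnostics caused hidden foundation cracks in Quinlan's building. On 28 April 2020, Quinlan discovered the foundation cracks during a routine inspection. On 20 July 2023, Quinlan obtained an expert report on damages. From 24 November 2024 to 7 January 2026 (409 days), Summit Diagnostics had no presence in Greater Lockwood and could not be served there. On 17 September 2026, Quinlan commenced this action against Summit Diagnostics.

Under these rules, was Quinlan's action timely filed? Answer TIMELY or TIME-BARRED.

TIME-BARRED

Because discovery on 28 April 2020 post-dates the 1 December 2017 act, accrual under the later-of rule falls on 28 April 2020.
Adding the 5 years base period to 28 April 2020 gives a deadline of 28 April 2025, before any tolling.
The period was tolled for 409 days by the defendant's absence from the jurisdiction (24 November 2024 to 7 January 2026), pushing the deadline to 11 June 2026.
None of the other events listed affects the running of the period under the stated rules.
The 17 September 2026 filing falls after the 11 June 2026 deadline; the claim is time-barred.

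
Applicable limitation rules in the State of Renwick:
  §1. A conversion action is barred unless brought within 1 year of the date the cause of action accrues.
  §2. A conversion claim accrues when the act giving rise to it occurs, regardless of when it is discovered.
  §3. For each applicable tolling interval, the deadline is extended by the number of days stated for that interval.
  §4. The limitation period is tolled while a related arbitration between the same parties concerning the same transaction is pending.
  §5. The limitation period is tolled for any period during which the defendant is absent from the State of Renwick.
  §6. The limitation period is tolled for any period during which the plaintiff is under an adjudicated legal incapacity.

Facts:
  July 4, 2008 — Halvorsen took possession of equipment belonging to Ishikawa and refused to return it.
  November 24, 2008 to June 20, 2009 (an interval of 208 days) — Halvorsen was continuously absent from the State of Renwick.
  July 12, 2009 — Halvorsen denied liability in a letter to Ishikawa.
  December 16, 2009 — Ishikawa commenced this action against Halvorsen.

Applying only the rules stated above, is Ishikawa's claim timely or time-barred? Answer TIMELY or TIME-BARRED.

The limitation period began to run on July 4, 2008.
The untolled deadline — 1 year after July 4, 2008 — is July 4, 2009.
The defendant's absence from the jurisdiction from November 24, 2008 to June 20, 2009 tolled the period for 208 days, extending the deadline to January 28, 2010.
The other events in the timeline have no effect on the limitation period under the stated rules.
The December 16, 2009 filing precedes the January 28, 2010 deadline; the claim is timely.

TIMELY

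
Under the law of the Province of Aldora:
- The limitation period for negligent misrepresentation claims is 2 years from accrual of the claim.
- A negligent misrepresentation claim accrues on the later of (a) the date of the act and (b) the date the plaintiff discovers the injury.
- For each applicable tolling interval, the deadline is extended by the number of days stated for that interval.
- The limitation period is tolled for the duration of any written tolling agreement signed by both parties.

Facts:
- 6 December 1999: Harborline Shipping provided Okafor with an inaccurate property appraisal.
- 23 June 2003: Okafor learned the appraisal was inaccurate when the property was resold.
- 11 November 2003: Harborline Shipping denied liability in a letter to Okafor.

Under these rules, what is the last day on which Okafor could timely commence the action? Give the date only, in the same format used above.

The claim accrued on 23 June 2003 — the later of the 6 December 1999 act and the 23 June 2003 discovery.
The untolled deadline — 2 years after 23 June 2003 — is 23 June 2005.
Nothing else in the chronology tolls or restarts the period.

23 June 2005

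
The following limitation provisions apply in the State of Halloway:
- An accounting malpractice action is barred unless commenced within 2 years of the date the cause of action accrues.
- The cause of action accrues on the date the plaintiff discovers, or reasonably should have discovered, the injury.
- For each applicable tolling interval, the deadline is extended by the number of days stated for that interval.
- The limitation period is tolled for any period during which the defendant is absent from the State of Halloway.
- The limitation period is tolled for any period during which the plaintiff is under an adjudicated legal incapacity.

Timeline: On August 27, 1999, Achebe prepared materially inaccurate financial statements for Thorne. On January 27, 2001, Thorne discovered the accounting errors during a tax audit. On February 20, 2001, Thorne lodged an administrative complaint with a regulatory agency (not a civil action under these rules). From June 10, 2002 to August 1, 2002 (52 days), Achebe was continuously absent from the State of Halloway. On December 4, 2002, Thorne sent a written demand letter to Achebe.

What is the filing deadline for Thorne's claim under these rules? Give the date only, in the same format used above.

Accrual is tied to discovery, so the period began on January 27, 2001 rather than on August 27, 1999 when the act occurred.
Adding the 2 years base period to January 27, 2001 gives a deadline of January 27, 2003, before any tolling.
The period was tolled for 52 days by the defendant's absence from the jurisdiction (June 10, 2002 to August 1, 2002), pushing the deadline to March 20, 2003.
None of the other events listed affects the running of the period under the stated rules.

March 20, 2003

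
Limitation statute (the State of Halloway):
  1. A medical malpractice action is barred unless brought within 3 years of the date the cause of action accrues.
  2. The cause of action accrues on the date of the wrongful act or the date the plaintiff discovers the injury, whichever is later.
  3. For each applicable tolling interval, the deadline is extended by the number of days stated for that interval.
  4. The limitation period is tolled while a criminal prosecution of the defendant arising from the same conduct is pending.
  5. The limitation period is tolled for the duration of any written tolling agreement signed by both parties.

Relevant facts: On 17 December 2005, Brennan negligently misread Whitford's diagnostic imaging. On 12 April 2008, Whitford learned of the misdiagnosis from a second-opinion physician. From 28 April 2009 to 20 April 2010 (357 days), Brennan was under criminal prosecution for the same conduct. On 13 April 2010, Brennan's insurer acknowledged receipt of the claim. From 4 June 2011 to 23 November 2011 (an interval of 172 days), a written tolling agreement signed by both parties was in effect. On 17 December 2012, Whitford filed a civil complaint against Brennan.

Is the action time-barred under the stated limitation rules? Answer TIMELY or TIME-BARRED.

TIME-BARRED

Taking the later of the act (17 December 2005) and discovery (12 April 2008), the claim accrued on 12 April 2008.
Adding the 3 years base period to 12 April 2008 gives a deadline of 12 April 2011, before any tolling.
Because the pending criminal prosecution ran from 28 April 2009 to 20 April 2010, the deadline is extended by 357 days to 3 April 2012.
The period was tolled for 172 days by the written tolling agreement (4 June 2011 to 23 November 2011), pushing the deadline to 22 September 2012.
None of the other events listed affects the running of the period under the stated rules.
Filing on 17 December 2012 missed the 22 September 2012 deadline — the action is time-barred.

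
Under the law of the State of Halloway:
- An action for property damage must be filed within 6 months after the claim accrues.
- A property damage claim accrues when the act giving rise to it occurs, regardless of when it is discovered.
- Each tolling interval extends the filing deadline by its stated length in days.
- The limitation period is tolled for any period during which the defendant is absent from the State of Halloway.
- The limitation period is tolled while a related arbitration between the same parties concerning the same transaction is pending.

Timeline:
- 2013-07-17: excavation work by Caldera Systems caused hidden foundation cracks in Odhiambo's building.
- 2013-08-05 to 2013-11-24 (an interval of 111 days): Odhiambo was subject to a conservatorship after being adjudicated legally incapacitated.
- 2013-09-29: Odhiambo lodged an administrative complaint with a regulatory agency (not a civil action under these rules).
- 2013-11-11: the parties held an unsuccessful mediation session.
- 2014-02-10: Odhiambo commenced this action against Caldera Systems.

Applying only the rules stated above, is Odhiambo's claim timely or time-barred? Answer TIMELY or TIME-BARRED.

TIME-BARRED

The claim accrued on 2013-07-17, when the wrongful act occurred.
6 months from 2013-07-17 is 2014-01-17.
Although the plaintiff's incapacity ran from 2013-08-05 to 2013-11-24, the stated rules do not make that a tolling event, so it is disregarded.
Nothing else in the chronology tolls or restarts the period.
Odhiambo filed on 2014-02-10, after the 2014-01-17 deadline, so the action is time-barred.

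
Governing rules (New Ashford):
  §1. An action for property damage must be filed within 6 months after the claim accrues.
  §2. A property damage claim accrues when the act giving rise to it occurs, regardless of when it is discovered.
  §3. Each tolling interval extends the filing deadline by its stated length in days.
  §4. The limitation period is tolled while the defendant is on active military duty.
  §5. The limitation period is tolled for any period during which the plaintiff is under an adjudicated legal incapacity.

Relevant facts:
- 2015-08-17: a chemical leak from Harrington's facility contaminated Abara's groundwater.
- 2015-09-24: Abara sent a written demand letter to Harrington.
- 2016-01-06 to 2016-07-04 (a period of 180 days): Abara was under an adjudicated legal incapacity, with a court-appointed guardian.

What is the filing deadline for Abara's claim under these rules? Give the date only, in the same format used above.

2016-08-15

The claim accrued on 2015-08-17, when the wrongful act occurred.
Adding the 6 months base period to 2015-08-17 gives a deadline of 2016-02-17, before any tolling.
The period was tolled for 180 days by the plaintiff's legal incapacity (2016-01-06 to 2016-07-04), pushing the deadline to 2016-08-15.
Nothing else in the chronology tolls or restarts the period.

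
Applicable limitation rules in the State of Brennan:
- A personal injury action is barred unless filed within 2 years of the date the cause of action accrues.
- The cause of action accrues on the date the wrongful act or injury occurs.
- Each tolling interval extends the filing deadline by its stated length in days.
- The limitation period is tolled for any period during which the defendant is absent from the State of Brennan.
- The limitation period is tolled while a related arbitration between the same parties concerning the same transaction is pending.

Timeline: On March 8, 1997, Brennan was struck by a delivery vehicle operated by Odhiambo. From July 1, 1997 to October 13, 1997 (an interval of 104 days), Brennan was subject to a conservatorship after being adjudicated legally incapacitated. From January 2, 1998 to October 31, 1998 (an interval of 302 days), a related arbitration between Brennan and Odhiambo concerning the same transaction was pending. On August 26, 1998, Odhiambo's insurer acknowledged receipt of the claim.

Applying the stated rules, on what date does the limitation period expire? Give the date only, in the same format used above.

January 4, 2000

The claim accrued on March 8, 1997, when the wrongful act occurred.
Adding the 2 years base period to March 8, 1997 gives a deadline of March 8, 1999, before any tolling.
The pending related arbitration from January 2, 1998 to October 31, 1998 tolled the period for 302 days, extending the deadline to January 4, 2000.
The plaintiff's legal incapacity from July 1, 1997 to October 13, 1997 does not toll the period, because no stated rule makes the plaintiff's incapacity a tolling event.
The other events in the timeline have no effect on the limitation period under the stated rules.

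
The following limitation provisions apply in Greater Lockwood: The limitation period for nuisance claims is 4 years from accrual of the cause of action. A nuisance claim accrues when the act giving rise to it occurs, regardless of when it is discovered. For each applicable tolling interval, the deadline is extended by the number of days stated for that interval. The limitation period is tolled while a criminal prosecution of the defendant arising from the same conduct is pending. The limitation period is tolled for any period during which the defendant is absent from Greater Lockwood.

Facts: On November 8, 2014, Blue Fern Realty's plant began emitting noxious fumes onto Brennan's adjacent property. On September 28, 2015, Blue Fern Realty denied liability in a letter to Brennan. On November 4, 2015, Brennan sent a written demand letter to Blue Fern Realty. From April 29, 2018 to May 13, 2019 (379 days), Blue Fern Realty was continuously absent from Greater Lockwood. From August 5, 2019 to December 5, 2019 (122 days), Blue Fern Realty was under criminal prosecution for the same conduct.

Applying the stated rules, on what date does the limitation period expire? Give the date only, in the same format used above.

The limitation period began to run on November 8, 2014.
4 years from November 8, 2014 is November 8, 2018.
The period was tolled for 379 days by the defendant's absence from the jurisdiction (April 29, 2018 to May 13, 2019), pushing the deadline to November 22, 2019.
The period was tolled for 122 days by the pending criminal prosecution (August 5, 2019 to December 5, 2019), pushing the deadline to March 23, 2020.
None of the other events listed affects the running of the period under the stated rules.

March 23, 2020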